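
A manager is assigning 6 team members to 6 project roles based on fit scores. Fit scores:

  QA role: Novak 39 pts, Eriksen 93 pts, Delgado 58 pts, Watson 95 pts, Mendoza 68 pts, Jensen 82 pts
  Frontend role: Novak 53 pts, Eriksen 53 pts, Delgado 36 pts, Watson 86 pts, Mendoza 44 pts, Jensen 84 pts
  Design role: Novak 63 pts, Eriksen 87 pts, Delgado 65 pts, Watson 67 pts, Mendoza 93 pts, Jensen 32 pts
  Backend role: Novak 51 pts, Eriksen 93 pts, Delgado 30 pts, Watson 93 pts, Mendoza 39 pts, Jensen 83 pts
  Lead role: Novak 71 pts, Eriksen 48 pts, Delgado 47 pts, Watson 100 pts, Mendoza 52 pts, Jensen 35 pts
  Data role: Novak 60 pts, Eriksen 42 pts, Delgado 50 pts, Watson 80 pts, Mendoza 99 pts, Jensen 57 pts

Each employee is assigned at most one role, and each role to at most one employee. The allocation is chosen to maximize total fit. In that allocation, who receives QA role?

This is a one-to-one assignment (maximum-weight bipartite matching).
Optimal: Novak→Lead role (71 pts), Eriksen→Backend role (93 pts), Delgado→Design role (65 pts), Watson→QA role (95 pts), Mendoza→Data role (99 pts), Jensen→Frontend role (84 pts) — total 71+93+65+95+99+84 = 507 pts.
Max-entry greedy (repeatedly take the single best remaining cell) gives 492 pts, worse by 15.
Next-best assignment: Novak→Lead role, Eriksen→QA role, Delgado→Design role, Watson→Backend role, Mendoza→Data role, Jensen→Frontend role = 505 pts.
Watson's own top role is Lead role (100 pts), but forcing Watson→Lead role and reassigning the rest optimally gives only 497 pts — worse by 10.

Watson receives QA role.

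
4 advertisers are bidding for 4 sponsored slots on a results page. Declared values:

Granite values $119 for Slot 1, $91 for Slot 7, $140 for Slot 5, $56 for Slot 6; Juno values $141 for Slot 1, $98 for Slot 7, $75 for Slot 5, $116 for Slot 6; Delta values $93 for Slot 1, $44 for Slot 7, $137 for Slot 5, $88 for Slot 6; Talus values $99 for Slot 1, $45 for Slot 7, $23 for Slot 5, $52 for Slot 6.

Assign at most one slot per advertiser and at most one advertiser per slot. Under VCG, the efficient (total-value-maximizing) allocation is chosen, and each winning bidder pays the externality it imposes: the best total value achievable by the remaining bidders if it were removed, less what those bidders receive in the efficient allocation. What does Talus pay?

Efficient allocation: Granite→Slot 7 ($91), Juno→Slot 6 ($116), Delta→Slot 5 ($137), Talus→Slot 1 ($99); total welfare W = $443.
Talus receives Slot 1 at value $99, so the others get W − 99 = $344.
Without Talus: best allocation of the remaining 3 bidders over all 4 slots is Granite→Slot 1 ($119), Juno→Slot 6 ($116), Delta→Slot 5 ($137), total $372.
VCG payment = (others' best without Talus) − (others' welfare with Talus) = 372 − 344 = $28.

Talus pays $28.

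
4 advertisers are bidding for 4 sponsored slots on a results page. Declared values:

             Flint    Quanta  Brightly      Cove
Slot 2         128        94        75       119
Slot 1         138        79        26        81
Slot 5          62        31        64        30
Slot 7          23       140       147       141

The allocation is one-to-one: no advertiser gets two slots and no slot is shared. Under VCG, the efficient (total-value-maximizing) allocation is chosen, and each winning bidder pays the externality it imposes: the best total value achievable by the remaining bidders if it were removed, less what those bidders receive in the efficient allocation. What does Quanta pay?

Quanta pays $83.

Efficient allocation: Flint→Slot 1 ($138), Quanta→Slot 7 ($140), Brightly→Slot 5 ($64), Cove→Slot 2 ($119); total welfare W = $461.
Quanta receives Slot 7 at value $140, so the others get W − 140 = $321.
Without Quanta: best allocation of the remaining 3 bidders over all 4 slots is Flint→Slot 1 ($138), Brightly→Slot 7 ($147), Cove→Slot 2 ($119), total $404.
VCG payment = (others' best without Quanta) − (others' welfare with Quanta) = 404 − 321 = $83.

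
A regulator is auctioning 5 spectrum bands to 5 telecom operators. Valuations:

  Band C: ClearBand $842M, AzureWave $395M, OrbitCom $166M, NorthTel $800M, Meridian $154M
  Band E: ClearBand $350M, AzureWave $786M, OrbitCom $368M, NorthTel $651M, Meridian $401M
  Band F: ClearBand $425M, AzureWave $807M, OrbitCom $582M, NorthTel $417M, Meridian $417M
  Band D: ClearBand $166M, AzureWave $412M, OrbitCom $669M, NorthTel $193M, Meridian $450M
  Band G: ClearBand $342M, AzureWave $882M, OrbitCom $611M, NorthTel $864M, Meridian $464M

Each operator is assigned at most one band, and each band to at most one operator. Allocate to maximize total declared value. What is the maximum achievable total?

Optimal: ClearBand→Band C ($842M), AzureWave→Band F ($807M), OrbitCom→Band D ($669M), NorthTel→Band G ($864M), Meridian→Band E ($401M) — total 842+807+669+864+401 = $3583M.
Column-greedy (each band in turn goes to its best remaining operator) gives $3524M, worse by 59.
Next-best assignment: ClearBand→Band C, AzureWave→Band E, OrbitCom→Band D, NorthTel→Band G, Meridian→Band F = $3578M.

Max total: $3583M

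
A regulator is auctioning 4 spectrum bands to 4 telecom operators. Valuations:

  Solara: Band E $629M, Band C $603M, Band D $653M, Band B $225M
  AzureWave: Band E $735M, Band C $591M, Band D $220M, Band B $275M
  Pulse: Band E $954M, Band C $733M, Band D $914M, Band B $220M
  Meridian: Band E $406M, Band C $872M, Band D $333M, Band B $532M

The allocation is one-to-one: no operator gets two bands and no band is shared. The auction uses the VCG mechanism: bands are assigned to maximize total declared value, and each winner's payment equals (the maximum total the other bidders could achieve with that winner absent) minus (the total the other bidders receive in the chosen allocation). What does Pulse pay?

Efficient allocation: Solara→Band C ($603M), AzureWave→Band E ($735M), Pulse→Band D ($914M), Meridian→Band B ($532M); total welfare W = $2784M.
Pulse receives Band D at value $914M, so the others get W − 914 = $1870M.
Without Pulse: best allocation of the remaining 3 bidders over all 4 bands is Solara→Band D ($653M), AzureWave→Band E ($735M), Meridian→Band C ($872M), total $2260M.
VCG payment = (others' best without Pulse) − (others' welfare with Pulse) = 2260 − 1870 = $390M.

Pulse pays $390M.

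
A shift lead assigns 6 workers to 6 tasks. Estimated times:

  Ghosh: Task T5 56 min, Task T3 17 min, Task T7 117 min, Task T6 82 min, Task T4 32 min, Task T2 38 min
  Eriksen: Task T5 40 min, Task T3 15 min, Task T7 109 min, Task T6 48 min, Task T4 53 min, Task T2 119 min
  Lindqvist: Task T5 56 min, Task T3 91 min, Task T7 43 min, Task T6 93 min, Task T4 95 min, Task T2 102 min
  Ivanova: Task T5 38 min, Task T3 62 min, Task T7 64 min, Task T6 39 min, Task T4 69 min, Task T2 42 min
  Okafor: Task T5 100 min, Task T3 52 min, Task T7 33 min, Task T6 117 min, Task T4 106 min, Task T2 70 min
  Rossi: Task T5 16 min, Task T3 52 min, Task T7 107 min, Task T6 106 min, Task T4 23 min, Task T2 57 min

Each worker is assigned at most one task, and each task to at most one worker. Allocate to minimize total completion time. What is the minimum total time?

This is the linear assignment problem.
Optimal: Ghosh→Task T2 (38 min), Eriksen→Task T3 (15 min), Lindqvist→Task T5 (56 min), Ivanova→Task T6 (39 min), Okafor→Task T7 (33 min), Rossi→Task T4 (23 min) — total 38+15+56+39+33+23 = 204 min.
Column-greedy (each task in turn goes to its cheapest remaining worker) gives 237 min, worse by 33.
Next-best assignment: Ghosh→Task T4, Eriksen→Task T3, Lindqvist→Task T7, Ivanova→Task T6, Okafor→Task T2, Rossi→Task T5 = 215 min.

Minimum total: 204 min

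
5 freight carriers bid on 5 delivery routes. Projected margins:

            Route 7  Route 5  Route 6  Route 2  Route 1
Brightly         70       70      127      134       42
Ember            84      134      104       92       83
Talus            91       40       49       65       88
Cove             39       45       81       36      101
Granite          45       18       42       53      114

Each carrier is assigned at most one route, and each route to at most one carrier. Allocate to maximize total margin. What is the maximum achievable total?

Max total: $554k

This is the linear assignment problem.
Optimal: Brightly→Route 2 ($134k), Ember→Route 5 ($134k), Talus→Route 7 ($91k), Cove→Route 6 ($81k), Granite→Route 1 ($114k) — total 134+134+91+81+114 = $554k.
Row-greedy (each carrier in turn takes its best remaining route) gives $502k, worse by 52.
Checked against all permutations: $554k is optimal.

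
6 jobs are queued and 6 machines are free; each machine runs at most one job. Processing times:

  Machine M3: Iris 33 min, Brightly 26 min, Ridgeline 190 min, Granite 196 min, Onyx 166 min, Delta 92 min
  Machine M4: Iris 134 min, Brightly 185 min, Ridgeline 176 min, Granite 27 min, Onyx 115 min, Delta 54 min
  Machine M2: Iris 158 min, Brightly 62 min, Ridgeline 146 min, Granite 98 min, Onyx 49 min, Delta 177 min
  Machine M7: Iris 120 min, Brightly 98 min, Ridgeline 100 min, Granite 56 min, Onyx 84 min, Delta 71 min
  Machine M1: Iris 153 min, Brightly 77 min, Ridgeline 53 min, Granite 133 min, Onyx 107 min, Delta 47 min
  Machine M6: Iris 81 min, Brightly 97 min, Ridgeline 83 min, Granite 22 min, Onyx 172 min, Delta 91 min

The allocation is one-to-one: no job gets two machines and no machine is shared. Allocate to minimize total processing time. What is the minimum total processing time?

Optimal: Iris→Machine M6 (81 min), Brightly→Machine M3 (26 min), Ridgeline→Machine M1 (53 min), Granite→Machine M4 (27 min), Onyx→Machine M2 (49 min), Delta→Machine M7 (71 min) — total 81+26+53+27+49+71 = 307 min.
Min-entry greedy (repeatedly take the single cheapest remaining cell) gives 378 min, worse by 71.
Every other assignment is strictly worse.

Minimum total: 307 min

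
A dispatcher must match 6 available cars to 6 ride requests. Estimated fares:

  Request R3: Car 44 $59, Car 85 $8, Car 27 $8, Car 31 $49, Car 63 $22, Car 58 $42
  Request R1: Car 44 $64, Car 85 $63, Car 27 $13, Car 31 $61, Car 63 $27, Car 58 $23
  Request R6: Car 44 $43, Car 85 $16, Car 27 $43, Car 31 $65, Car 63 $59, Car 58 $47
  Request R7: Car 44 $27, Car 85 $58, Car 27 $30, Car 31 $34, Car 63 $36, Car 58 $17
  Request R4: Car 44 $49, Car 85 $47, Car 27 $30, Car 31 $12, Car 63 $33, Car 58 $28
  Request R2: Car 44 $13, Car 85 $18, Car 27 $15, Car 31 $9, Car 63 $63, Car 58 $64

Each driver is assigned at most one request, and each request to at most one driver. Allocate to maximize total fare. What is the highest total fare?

Maximum total: $331

This is a one-to-one assignment (maximum-weight bipartite matching).
Optimal: Car 44→Request R3 ($59), Car 85→Request R7 ($58), Car 27→Request R4 ($30), Car 31→Request R1 ($61), Car 63→Request R6 ($59), Car 58→Request R2 ($64) — total 59+58+30+61+59+64 = $331.
Column-greedy (each request in turn goes to its best remaining driver) gives $317, worse by 14.
Swapping Car 44↔Car 31 (Car 44→Request R1 $64, Car 31→Request R3 $49) loses 7.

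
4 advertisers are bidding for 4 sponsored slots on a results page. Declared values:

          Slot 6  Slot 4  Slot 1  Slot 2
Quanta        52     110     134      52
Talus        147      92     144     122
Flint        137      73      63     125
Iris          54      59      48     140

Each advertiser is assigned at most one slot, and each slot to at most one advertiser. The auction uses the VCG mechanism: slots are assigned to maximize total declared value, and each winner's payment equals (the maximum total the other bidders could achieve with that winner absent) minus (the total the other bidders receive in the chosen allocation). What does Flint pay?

Flint pays $27.

Efficient allocation: Quanta→Slot 4 ($110), Talus→Slot 1 ($144), Flint→Slot 6 ($137), Iris→Slot 2 ($140); total welfare W = $531.
Flint receives Slot 6 at value $137, so the others get W − 137 = $394.
Without Flint: best allocation of the remaining 3 bidders over all 4 slots is Quanta→Slot 1 ($134), Talus→Slot 6 ($147), Iris→Slot 2 ($140), total $421.
VCG payment = (others' best without Flint) − (others' welfare with Flint) = 421 − 394 = $27.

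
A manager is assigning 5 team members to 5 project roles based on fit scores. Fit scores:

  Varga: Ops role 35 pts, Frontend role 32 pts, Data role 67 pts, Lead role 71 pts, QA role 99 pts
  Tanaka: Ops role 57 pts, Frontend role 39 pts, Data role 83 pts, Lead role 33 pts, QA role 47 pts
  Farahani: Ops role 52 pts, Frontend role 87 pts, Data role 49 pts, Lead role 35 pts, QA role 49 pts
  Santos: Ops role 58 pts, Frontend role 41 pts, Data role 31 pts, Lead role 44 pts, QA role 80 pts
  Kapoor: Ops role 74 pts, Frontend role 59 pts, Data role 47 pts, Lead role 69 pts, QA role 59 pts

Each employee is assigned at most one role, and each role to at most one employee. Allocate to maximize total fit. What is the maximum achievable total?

Maximum total: 396 pts

Optimal: Varga→QA role (99 pts), Tanaka→Data role (83 pts), Farahani→Frontend role (87 pts), Santos→Ops role (58 pts), Kapoor→Lead role (69 pts) — total 99+83+87+58+69 = 396 pts.
Max-entry greedy (repeatedly take the single best remaining cell) gives 387 pts, worse by 9.
Next-best assignment: Varga→Lead role, Tanaka→Data role, Farahani→Frontend role, Santos→QA role, Kapoor→Ops role = 395 pts.
Swapping Kapoor↔Varga (Kapoor→QA role 59 pts, Varga→Lead role 71 pts) loses 38.
Every other assignment is strictly worse.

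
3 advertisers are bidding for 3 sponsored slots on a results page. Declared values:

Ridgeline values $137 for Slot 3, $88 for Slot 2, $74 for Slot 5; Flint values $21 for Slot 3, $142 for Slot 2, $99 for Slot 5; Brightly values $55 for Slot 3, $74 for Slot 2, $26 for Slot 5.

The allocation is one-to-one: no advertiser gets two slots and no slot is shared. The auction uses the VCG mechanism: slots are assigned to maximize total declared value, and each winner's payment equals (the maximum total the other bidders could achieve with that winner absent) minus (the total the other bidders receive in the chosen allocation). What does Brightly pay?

Efficient allocation: Ridgeline→Slot 3 ($137), Flint→Slot 5 ($99), Brightly→Slot 2 ($74); total welfare W = $310.
Brightly receives Slot 2 at value $74, so the others get W − 74 = $236.
Without Brightly: best allocation of the remaining 2 bidders over all 3 slots is Ridgeline→Slot 3 ($137), Flint→Slot 2 ($142), total $279.
VCG payment = (others' best without Brightly) − (others' welfare with Brightly) = 279 − 236 = $43.

Brightly pays $43.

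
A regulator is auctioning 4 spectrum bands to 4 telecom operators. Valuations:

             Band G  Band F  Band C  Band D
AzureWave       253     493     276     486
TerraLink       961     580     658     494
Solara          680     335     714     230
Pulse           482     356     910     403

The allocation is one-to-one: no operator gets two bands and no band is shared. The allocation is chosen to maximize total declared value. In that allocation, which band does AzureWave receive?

AzureWave receives Band D.

Treat this as an assignment problem: match each operator to one band.
Optimal: AzureWave→Band D ($486M), TerraLink→Band G ($961M), Solara→Band F ($335M), Pulse→Band C ($910M) — total 486+961+335+910 = $2692M.
Column-greedy (each band in turn goes to its best remaining operator) gives $2594M, worse by 98.
AzureWave's own top band is Band F ($493M), but forcing AzureWave→Band F and reassigning the rest optimally gives only $2594M — worse by 98.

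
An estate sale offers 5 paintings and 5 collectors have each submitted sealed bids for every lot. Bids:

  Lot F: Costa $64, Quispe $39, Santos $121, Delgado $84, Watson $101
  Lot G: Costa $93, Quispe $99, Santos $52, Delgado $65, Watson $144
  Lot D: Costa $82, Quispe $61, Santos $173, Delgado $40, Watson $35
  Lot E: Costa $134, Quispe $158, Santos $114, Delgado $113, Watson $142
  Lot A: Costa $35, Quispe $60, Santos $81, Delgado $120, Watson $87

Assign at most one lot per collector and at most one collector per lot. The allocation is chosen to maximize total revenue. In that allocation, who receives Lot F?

Costa receives Lot F.

Optimal: Costa→Lot F ($64), Quispe→Lot E ($158), Santos→Lot D ($173), Delgado→Lot A ($120), Watson→Lot G ($144) — total 64+158+173+120+144 = $659.
Swapping Watson↔Santos (Watson→Lot D $35, Santos→Lot G $52) loses 230.
Costa's own top lot is Lot E ($134), but forcing Costa→Lot E and reassigning the rest optimally gives only $627 — worse by 32.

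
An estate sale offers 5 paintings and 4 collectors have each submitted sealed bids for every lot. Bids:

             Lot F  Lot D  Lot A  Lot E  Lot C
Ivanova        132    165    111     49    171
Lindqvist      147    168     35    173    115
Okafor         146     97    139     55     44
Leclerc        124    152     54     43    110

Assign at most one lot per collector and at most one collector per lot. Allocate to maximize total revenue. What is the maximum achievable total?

Optimal: Ivanova→Lot C ($171), Lindqvist→Lot E ($173), Okafor→Lot F ($146), Leclerc→Lot D ($152) — total 171+173+146+152 = $642.
Column-greedy (each lot in turn goes to its best remaining collector) gives $494, worse by 148.
No other one-to-one assignment exceeds $642.

Max total: $642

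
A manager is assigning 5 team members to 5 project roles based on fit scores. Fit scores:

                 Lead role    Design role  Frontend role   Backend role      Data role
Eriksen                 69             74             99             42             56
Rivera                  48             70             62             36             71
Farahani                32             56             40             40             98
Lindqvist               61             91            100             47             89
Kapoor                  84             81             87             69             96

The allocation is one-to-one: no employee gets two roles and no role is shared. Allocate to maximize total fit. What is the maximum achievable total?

Optimal: Eriksen→Frontend role (99 pts), Rivera→Backend role (36 pts), Farahani→Data role (98 pts), Lindqvist→Design role (91 pts), Kapoor→Lead role (84 pts) — total 99+36+98+91+84 = 408 pts.
Swapping Rivera↔Farahani (Rivera→Data role 71 pts, Farahani→Backend role 40 pts) loses 23.
Every other assignment is strictly worse.

Maximum total: 408 pts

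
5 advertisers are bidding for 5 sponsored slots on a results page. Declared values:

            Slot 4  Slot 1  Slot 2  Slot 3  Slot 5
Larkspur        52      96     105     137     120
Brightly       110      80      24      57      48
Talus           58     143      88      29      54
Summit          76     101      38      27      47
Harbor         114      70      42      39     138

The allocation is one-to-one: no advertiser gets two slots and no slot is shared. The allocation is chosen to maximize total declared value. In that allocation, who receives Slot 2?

This is the linear assignment problem.
Optimal: Larkspur→Slot 3 ($137), Brightly→Slot 4 ($110), Talus→Slot 2 ($88), Summit→Slot 1 ($101), Harbor→Slot 5 ($138) — total 137+110+88+101+138 = $574.
Row-greedy (each advertiser in turn takes its best remaining slot) gives $479, worse by 95.
Checked against all permutations: $574 is optimal.
Talus's own top slot is Slot 1 ($143), but forcing Talus→Slot 1 and reassigning the rest optimally gives only $566 — worse by 8.

Talus receives Slot 2.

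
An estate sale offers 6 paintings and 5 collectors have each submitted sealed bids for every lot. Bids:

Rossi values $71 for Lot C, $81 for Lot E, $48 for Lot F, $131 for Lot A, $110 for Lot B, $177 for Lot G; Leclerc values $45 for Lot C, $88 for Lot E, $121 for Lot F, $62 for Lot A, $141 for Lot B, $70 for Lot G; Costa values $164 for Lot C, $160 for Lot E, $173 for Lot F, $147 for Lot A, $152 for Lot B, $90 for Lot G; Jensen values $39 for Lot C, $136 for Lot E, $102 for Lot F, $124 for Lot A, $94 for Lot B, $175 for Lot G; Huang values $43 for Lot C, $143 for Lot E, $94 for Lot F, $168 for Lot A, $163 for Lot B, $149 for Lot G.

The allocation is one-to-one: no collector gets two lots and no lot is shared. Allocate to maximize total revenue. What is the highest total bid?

Optimal: Rossi→Lot G ($177), Leclerc→Lot B ($141), Costa→Lot F ($173), Jensen→Lot E ($136), Huang→Lot A ($168) — total 177+141+173+136+168 = $795.
Column-greedy (each lot in turn goes to its best remaining collector) gives $653, worse by 142.

Max total: $795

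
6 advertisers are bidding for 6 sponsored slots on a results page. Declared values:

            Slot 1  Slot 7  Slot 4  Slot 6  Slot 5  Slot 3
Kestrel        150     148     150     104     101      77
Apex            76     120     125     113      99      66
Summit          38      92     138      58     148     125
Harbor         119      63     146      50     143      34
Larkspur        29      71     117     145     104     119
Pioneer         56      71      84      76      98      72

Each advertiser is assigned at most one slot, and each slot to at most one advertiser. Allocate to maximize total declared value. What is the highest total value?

Optimal: Kestrel→Slot 1 ($150), Apex→Slot 7 ($120), Summit→Slot 3 ($125), Harbor→Slot 4 ($146), Larkspur→Slot 6 ($145), Pioneer→Slot 5 ($98) — total 150+120+125+146+145+98 = $784.
Next-best assignment: Kestrel→Slot 1, Apex→Slot 7, Summit→Slot 5, Harbor→Slot 4, Larkspur→Slot 6, Pioneer→Slot 3 = $781.
No other one-to-one assignment exceeds $784.

Maximum total: $784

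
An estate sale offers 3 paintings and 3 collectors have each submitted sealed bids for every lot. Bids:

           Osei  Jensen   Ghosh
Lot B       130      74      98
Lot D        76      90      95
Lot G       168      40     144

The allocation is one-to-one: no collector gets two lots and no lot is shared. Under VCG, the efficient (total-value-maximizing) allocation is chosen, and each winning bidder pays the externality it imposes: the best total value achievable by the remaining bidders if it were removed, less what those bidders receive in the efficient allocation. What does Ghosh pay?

Ghosh pays $38.

Efficient allocation: Osei→Lot B ($130), Jensen→Lot D ($90), Ghosh→Lot G ($144); total welfare W = $364.
Ghosh receives Lot G at value $144, so the others get W − 144 = $220.
Without Ghosh: best allocation of the remaining 2 bidders over all 3 lots is Osei→Lot G ($168), Jensen→Lot D ($90), total $258.
VCG payment = (others' best without Ghosh) − (others' welfare with Ghosh) = 258 − 220 = $38.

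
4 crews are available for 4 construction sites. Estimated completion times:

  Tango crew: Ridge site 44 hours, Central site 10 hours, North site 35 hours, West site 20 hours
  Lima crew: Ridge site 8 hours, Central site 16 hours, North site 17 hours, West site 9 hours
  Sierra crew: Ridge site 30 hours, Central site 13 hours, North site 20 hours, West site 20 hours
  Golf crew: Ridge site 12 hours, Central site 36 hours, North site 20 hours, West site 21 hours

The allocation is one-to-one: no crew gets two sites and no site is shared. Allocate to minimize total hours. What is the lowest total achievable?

Minimum total: 51 hours

Optimal: Tango crew→Central site (10 hours), Lima crew→West site (9 hours), Sierra crew→North site (20 hours), Golf crew→Ridge site (12 hours) — total 10+9+20+12 = 51 hours.
Min-entry greedy (repeatedly take the single cheapest remaining cell) gives 59 hours, worse by 8.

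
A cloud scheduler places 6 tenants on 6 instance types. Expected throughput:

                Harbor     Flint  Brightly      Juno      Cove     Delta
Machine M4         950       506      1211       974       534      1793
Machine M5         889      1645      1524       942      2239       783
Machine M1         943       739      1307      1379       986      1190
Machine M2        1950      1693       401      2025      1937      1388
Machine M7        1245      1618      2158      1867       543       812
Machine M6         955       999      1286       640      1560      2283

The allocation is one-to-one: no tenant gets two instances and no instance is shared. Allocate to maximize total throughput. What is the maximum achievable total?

This is the linear assignment problem.
Optimal: Harbor→Machine M4 (950 ops/s), Flint→Machine M2 (1693 ops/s), Brightly→Machine M7 (2158 ops/s), Juno→Machine M1 (1379 ops/s), Cove→Machine M5 (2239 ops/s), Delta→Machine M6 (2283 ops/s) — total 950+1693+2158+1379+2239+2283 = 10702 ops/s.
Checked against all permutations: 10702 ops/s is optimal.

Maximum total: 10702 ops/s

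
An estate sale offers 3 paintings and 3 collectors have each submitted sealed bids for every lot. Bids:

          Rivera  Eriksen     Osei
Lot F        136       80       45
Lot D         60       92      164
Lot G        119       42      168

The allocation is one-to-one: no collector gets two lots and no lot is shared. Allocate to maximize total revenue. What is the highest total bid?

This is a one-to-one assignment (maximum-weight bipartite matching).
Optimal: Rivera→Lot F ($136), Eriksen→Lot D ($92), Osei→Lot G ($168) — total 136+92+168 = $396.
Column-greedy (each lot in turn goes to its best remaining collector) gives $342, worse by 54.
Next-best assignment: Rivera→Lot G, Eriksen→Lot F, Osei→Lot D = $363.

Max total: $396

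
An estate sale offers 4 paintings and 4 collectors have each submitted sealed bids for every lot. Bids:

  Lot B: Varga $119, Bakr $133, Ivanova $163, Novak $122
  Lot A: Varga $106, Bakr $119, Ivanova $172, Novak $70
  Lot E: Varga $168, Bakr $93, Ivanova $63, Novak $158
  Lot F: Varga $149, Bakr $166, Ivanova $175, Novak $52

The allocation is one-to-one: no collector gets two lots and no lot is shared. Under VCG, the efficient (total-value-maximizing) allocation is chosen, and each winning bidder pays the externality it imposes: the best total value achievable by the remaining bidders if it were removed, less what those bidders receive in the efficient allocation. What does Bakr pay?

Bakr pays $17.

Efficient allocation: Varga→Lot E ($168), Bakr→Lot F ($166), Ivanova→Lot A ($172), Novak→Lot B ($122); total welfare W = $628.
Bakr receives Lot F at value $166, so the others get W − 166 = $462.
Without Bakr: best allocation of the remaining 3 bidders over all 4 lots is Varga→Lot F ($149), Ivanova→Lot A ($172), Novak→Lot E ($158), total $479.
VCG payment = (others' best without Bakr) − (others' welfare with Bakr) = 479 − 462 = $17.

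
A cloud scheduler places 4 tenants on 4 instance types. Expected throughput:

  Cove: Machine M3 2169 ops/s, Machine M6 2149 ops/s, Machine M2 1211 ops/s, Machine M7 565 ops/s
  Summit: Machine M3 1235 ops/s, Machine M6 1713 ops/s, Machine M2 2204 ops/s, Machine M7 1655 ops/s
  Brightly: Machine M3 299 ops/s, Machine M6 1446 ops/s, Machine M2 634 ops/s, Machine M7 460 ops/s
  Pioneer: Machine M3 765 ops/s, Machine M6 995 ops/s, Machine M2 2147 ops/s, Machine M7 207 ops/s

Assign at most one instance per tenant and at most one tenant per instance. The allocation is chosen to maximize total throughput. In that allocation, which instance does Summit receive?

Summit receives Machine M7.

Optimal: Cove→Machine M3 (2169 ops/s), Summit→Machine M7 (1655 ops/s), Brightly→Machine M6 (1446 ops/s), Pioneer→Machine M2 (2147 ops/s) — total 2169+1655+1446+2147 = 7417 ops/s.
Column-greedy (each instance in turn goes to its best remaining tenant) gives 6489 ops/s, worse by 928.
Next-best assignment: Cove→Machine M3, Summit→Machine M6, Brightly→Machine M7, Pioneer→Machine M2 = 6489 ops/s.
Swapping Summit↔Cove (Summit→Machine M3 1235 ops/s, Cove→Machine M7 565 ops/s) loses 2024.
Checked against all permutations: 7417 ops/s is optimal.
Summit's own top instance is Machine M2 (2204 ops/s), but forcing Summit→Machine M2 and reassigning the rest optimally gives only 6026 ops/s — worse by 1391.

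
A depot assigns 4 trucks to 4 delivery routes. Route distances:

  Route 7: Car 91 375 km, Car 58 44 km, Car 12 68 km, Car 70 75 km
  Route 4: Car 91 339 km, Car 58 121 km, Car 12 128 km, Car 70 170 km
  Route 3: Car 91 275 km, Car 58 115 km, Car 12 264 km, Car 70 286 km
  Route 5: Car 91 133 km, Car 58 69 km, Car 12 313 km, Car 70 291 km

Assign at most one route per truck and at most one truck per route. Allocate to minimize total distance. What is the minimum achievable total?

Min total: 451 km

Treat this as an assignment problem: match each truck to one route.
Optimal: Car 91→Route 5 (133 km), Car 58→Route 3 (115 km), Car 12→Route 4 (128 km), Car 70→Route 7 (75 km) — total 133+115+128+75 = 451 km.
Column-greedy (each route in turn goes to its cheapest remaining truck) gives 738 km, worse by 287.
Next-best assignment: Car 91→Route 5, Car 58→Route 3, Car 12→Route 7, Car 70→Route 4 = 486 km.
Swapping Car 91↔Car 12 (Car 91→Route 4 339 km, Car 12→Route 5 313 km) adds 391.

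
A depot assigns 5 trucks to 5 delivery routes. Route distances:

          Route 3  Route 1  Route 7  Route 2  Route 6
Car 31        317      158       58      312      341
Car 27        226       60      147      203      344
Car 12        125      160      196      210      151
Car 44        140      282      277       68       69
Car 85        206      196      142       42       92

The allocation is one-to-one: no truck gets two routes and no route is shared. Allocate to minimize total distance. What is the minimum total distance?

Minimum total: 354 km

Optimal: Car 31→Route 7 (58 km), Car 27→Route 1 (60 km), Car 12→Route 3 (125 km), Car 44→Route 6 (69 km), Car 85→Route 2 (42 km) — total 58+60+125+69+42 = 354 km.
Row-greedy (each truck in turn takes its cheapest remaining route) gives 403 km, worse by 49.
Next-best assignment: Car 31→Route 7, Car 27→Route 1, Car 12→Route 3, Car 44→Route 2, Car 85→Route 6 = 403 km.
Swapping Car 85↔Car 31 (Car 85→Route 7 142 km, Car 31→Route 2 312 km) adds 354.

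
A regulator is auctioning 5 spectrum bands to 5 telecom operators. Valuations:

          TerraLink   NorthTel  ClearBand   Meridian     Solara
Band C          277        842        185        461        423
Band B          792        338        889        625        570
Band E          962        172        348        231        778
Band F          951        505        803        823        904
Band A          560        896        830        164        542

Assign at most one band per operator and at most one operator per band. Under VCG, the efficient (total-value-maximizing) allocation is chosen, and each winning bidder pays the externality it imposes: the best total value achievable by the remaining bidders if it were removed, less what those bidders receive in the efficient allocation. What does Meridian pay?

Efficient allocation: TerraLink→Band E ($962M), NorthTel→Band C ($842M), ClearBand→Band A ($830M), Meridian→Band B ($625M), Solara→Band F ($904M); total welfare W = $4163M.
Meridian receives Band B at value $625M, so the others get W − 625 = $3538M.
Without Meridian: best allocation of the remaining 4 bidders over all 5 bands is TerraLink→Band E ($962M), NorthTel→Band A ($896M), ClearBand→Band B ($889M), Solara→Band F ($904M), total $3651M.
VCG payment = (others' best without Meridian) − (others' welfare with Meridian) = 3651 − 3538 = $113M.

Meridian pays $113M.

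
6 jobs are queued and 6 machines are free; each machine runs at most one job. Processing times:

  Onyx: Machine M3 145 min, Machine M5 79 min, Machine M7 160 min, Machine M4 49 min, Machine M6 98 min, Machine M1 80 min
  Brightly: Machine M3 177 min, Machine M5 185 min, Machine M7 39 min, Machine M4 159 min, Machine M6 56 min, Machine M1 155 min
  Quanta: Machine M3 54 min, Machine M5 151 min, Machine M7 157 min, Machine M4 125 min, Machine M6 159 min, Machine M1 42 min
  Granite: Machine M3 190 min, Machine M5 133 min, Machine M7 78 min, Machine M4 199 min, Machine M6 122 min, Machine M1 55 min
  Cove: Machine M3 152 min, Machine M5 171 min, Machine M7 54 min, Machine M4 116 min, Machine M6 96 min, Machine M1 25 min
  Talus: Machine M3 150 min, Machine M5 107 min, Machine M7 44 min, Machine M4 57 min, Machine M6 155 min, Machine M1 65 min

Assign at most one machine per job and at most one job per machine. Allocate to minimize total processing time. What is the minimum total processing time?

Optimal: Onyx→Machine M5 (79 min), Brightly→Machine M6 (56 min), Quanta→Machine M3 (54 min), Granite→Machine M7 (78 min), Cove→Machine M1 (25 min), Talus→Machine M4 (57 min) — total 79+56+54+78+25+57 = 349 min.
Row-greedy (each job in turn takes its cheapest remaining machine) gives 511 min, worse by 162.
Next-best assignment: Onyx→Machine M5, Brightly→Machine M6, Quanta→Machine M3, Granite→Machine M1, Cove→Machine M7, Talus→Machine M4 = 355 min.

Min total: 349 min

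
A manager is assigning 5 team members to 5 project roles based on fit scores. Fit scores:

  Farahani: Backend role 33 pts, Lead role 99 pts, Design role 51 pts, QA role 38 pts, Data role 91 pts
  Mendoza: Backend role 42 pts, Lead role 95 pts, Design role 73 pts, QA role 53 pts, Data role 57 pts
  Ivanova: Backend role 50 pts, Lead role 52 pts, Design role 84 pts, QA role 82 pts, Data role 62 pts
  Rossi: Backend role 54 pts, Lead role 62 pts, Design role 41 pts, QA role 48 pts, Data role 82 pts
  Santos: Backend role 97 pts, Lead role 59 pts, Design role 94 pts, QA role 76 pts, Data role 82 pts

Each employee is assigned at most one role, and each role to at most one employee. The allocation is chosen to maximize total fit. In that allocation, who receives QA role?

Optimal: Farahani→Lead role (99 pts), Mendoza→Design role (73 pts), Ivanova→QA role (82 pts), Rossi→Data role (82 pts), Santos→Backend role (97 pts) — total 99+73+82+82+97 = 433 pts.
Column-greedy (each role in turn goes to its best remaining employee) gives 415 pts, worse by 18.
Checked against all permutations: 433 pts is optimal.
Ivanova's own top role is Design role (84 pts), but forcing Ivanova→Design role and reassigning the rest optimally gives only 415 pts — worse by 18.

Ivanova receives QA role.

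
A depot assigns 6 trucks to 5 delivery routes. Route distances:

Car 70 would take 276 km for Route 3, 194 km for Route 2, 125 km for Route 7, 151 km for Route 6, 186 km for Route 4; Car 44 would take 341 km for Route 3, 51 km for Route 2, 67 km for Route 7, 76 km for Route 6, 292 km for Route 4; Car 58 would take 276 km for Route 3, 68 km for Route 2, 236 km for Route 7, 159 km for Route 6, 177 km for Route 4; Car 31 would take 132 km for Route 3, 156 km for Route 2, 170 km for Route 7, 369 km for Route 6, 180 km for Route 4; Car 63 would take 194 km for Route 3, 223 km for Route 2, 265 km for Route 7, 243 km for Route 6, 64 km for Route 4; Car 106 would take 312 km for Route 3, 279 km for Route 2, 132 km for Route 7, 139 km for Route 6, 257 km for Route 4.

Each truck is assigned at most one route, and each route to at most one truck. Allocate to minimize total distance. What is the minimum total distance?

Min total: 465 km

Optimal: Car 31→Route 3 (132 km), Car 58→Route 2 (68 km), Car 70→Route 7 (125 km), Car 44→Route 6 (76 km), Car 63→Route 4 (64 km) — total 132+68+125+76+64 = 465 km.
Row-greedy (each truck in turn takes its cheapest remaining route) gives 531 km, worse by 66.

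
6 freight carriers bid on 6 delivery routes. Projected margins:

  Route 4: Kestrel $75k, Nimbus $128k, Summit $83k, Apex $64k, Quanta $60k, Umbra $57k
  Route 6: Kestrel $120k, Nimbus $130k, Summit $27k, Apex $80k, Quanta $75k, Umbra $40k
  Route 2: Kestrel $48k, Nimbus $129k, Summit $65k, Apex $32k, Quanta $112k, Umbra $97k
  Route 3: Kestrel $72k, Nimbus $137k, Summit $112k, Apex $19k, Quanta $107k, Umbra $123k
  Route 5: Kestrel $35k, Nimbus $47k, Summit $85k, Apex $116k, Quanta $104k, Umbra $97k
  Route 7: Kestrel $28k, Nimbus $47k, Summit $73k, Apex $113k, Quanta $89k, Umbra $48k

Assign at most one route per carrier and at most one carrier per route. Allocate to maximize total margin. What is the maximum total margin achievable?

Max total: $682k

Optimal: Kestrel→Route 6 ($120k), Nimbus→Route 4 ($128k), Summit→Route 3 ($112k), Apex→Route 7 ($113k), Quanta→Route 2 ($112k), Umbra→Route 5 ($97k) — total 120+128+112+113+112+97 = $682k.
Column-greedy (each route in turn goes to its best remaining carrier) gives $672k, worse by 10.
Next-best assignment: Kestrel→Route 6, Nimbus→Route 4, Summit→Route 5, Apex→Route 7, Quanta→Route 2, Umbra→Route 3 = $681k.
Swapping Kestrel↔Quanta (Kestrel→Route 2 $48k, Quanta→Route 6 $75k) loses 109.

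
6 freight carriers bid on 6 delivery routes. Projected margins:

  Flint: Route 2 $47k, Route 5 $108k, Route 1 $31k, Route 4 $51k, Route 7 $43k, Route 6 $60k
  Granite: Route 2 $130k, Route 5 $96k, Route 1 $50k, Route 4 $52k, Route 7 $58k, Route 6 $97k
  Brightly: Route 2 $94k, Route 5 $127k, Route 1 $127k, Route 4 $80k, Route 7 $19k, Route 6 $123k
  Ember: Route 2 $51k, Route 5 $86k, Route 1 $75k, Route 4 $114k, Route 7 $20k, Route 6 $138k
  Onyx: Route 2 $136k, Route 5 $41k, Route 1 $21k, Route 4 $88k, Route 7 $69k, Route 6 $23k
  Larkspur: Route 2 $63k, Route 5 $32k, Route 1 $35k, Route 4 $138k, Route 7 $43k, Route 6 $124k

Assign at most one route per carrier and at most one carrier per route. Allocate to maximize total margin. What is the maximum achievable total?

Maximum total: $710k

Optimal: Flint→Route 5 ($108k), Granite→Route 2 ($130k), Brightly→Route 1 ($127k), Ember→Route 6 ($138k), Onyx→Route 7 ($69k), Larkspur→Route 4 ($138k) — total 108+130+127+138+69+138 = $710k.
Row-greedy (each carrier in turn takes its best remaining route) gives $634k, worse by 76.
Next-best assignment: Flint→Route 5, Granite→Route 7, Brightly→Route 1, Ember→Route 6, Onyx→Route 2, Larkspur→Route 4 = $705k.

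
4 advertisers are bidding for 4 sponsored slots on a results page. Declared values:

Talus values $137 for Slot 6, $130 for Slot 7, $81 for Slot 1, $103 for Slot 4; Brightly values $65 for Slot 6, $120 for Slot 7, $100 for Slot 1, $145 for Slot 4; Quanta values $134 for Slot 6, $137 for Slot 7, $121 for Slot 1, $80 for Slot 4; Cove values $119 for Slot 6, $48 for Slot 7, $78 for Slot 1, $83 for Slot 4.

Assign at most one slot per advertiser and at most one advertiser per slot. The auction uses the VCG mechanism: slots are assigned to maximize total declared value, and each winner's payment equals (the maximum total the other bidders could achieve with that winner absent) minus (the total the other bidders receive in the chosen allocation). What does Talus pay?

Efficient allocation: Talus→Slot 7 ($130), Brightly→Slot 4 ($145), Quanta→Slot 1 ($121), Cove→Slot 6 ($119); total welfare W = $515.
Talus receives Slot 7 at value $130, so the others get W − 130 = $385.
Without Talus: best allocation of the remaining 3 bidders over all 4 slots is Brightly→Slot 4 ($145), Quanta→Slot 7 ($137), Cove→Slot 6 ($119), total $401.
VCG payment = (others' best without Talus) − (others' welfare with Talus) = 401 − 385 = $16.

Talus pays $16.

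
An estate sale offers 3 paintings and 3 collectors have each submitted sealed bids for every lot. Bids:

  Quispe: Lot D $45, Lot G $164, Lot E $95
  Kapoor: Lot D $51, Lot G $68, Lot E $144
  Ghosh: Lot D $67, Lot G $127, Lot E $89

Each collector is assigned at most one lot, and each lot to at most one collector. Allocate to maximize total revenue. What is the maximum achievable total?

Maximum total: $375

Treat this as an assignment problem: match each collector to one lot.
Optimal: Quispe→Lot G ($164), Kapoor→Lot E ($144), Ghosh→Lot D ($67) — total 164+144+67 = $375.
Swapping Kapoor↔Ghosh (Kapoor→Lot D $51, Ghosh→Lot E $89) loses 71.
No other one-to-one assignment exceeds $375.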